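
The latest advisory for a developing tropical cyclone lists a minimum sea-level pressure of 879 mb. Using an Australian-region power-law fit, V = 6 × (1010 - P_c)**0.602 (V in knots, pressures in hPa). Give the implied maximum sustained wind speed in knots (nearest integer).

113 kt

ΔP = 1010 − 879 = 131 mb.
131^0.602 ≈ 18.819.
V ≈ 6 × 18.819 ≈ 112.9 kt.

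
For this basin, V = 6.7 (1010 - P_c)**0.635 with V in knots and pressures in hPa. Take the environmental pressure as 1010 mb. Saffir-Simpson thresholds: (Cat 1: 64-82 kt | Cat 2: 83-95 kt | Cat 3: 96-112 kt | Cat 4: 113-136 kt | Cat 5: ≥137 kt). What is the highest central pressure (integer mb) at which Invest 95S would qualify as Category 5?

Category 5 begins at V = 137 kt.
Required ΔP = (137/6.7)^(1/0.635) = 20.448^1.575 ≈ 115.88 mb.
P_c ≤ 1010 − 115.88 = 894.12, so the highest integer P_c is 894 mb.

894 mb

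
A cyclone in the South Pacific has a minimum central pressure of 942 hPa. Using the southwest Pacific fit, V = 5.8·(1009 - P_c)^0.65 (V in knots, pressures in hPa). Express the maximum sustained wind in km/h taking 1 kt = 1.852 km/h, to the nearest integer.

ΔP = 1009 − 942 = 67 hPa.
V ≈ 5.8 × 67^0.65 = 5.8 × 15.380 ≈ 89.202 kt.
89.202 × 1.852 ≈ 165.20 km/h → 165 km/h.

165 km/h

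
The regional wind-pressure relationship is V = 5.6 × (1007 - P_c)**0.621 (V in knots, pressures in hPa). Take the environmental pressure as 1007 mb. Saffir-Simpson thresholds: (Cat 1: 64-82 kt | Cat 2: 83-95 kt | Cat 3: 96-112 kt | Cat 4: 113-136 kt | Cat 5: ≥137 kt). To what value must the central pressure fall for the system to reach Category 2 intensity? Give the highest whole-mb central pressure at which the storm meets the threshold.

930 mb

Category 2 begins at V = 83 kt.
Required ΔP = (83/5.6)^(1/0.621) = 14.821^1.610 ≈ 76.82 mb.
P_c ≤ 1007 − 76.82 = 930.18, so the highest integer P_c is 930 mb.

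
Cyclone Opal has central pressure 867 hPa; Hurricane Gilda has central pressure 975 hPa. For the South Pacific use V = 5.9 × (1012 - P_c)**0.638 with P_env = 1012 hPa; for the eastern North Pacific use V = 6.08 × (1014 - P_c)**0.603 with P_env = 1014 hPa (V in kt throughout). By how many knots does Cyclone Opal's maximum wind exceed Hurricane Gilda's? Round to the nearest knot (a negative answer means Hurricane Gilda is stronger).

86 kt

Cyclone Opal: ΔP = 145; V ≈ 5.9 × 145^0.638 ≈ 141.19 kt.
Hurricane Gilda: ΔP = 39; V ≈ 6.08 × 39^0.603 ≈ 55.38 kt.
Difference ≈ 141.19 − 55.38 = 85.81 → 86 kt.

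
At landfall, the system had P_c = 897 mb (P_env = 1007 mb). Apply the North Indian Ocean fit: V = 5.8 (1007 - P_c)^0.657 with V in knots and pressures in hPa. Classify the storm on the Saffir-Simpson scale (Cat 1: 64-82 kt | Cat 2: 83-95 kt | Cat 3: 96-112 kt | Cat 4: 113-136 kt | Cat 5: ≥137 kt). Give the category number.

4

ΔP = 1007 − 897 = 110 mb.
V ≈ 5.8 × 110^0.657 = 5.8 × 21.94 ≈ 127 kt.
127 kt falls in the Category 4 band.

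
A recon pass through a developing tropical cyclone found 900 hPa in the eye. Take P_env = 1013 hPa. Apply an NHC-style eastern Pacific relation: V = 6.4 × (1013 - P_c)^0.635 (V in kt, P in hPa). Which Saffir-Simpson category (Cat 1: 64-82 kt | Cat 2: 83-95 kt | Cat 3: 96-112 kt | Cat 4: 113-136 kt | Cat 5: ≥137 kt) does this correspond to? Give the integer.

4

ΔP = 1013 − 900 = 113 hPa.
V ≈ 6.4 × 113^0.635 = 6.4 × 20.12 ≈ 129 kt.
129 kt falls in the Category 4 band.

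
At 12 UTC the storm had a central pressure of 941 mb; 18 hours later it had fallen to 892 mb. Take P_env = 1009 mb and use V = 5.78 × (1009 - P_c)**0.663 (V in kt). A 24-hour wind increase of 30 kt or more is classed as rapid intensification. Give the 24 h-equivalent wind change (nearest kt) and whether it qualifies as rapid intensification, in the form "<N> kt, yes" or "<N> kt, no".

55 kt, yes

V₁: ΔP = 68, V ≈ 5.78 × 68^0.663 ≈ 94.82 kt.
V₂: ΔP = 117, V ≈ 5.78 × 117^0.663 ≈ 135.87 kt.
ΔV over 18 h = 41.05 kt → 24 h equivalent = 41.05 × 24/18 ≈ 54.73 kt.
55 kt ≥ 30 kt ⇒ rapid intensification.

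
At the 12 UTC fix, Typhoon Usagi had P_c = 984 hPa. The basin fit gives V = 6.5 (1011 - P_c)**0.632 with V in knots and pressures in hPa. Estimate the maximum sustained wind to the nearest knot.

ΔP = 1011 − 984 = 27 hPa.
27^0.632 ≈ 8.028.
V ≈ 6.5 × 8.028 ≈ 52.2 kt.

52 kt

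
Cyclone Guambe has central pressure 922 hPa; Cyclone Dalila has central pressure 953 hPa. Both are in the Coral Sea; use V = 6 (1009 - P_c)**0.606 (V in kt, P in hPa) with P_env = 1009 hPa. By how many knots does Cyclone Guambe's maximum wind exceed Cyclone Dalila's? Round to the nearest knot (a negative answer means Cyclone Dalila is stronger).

Cyclone Guambe: ΔP = 87; V ≈ 6 × 87^0.606 ≈ 89.85 kt.
Cyclone Dalila: ΔP = 56; V ≈ 6 × 56^0.606 ≈ 68.79 kt.
Difference ≈ 89.85 − 68.79 = 21.06 → 21 kt.

21 kt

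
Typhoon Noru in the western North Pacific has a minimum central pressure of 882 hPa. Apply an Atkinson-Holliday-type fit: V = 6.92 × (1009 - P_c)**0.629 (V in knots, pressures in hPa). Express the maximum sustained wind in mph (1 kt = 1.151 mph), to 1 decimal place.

ΔP = 1009 − 882 = 127 hPa.
V ≈ 6.92 × 127^0.629 = 6.92 × 21.052 ≈ 145.680 kt.
145.680 × 1.151 ≈ 167.68 mph → 167.7 mph.

167.7 mph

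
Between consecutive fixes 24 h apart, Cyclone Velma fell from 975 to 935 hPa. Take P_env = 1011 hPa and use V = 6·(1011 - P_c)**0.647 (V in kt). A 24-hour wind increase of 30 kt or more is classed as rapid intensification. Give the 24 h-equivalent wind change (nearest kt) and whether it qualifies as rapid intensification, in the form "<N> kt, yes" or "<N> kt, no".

V₁: ΔP = 36, V ≈ 6 × 36^0.647 ≈ 60.96 kt.
V₂: ΔP = 76, V ≈ 6 × 76^0.647 ≈ 98.86 kt.
ΔV over 24 h = 37.90 kt → 24 h equivalent = 37.90 × 24/24 ≈ 37.90 kt.
38 kt ≥ 30 kt ⇒ rapid intensification.

38 kt, yes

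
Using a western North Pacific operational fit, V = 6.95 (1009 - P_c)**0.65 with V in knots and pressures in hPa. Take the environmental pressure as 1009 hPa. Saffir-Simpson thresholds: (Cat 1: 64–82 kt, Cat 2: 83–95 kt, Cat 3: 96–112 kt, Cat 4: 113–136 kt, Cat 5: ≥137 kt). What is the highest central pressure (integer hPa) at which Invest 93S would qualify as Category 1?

978 hPa

Category 1 begins at V = 64 kt.
Required ΔP = (64/6.95)^(1/0.65) = 9.209^1.538 ≈ 30.44 hPa.
P_c ≤ 1009 − 30.44 = 978.56, so the highest integer P_c is 978 hPa.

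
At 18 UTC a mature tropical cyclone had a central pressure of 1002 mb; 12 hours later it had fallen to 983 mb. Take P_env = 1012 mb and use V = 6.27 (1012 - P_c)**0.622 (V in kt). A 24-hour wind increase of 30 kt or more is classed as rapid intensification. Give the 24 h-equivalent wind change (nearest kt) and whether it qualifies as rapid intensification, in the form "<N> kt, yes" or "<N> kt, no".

V₁: ΔP = 10, V ≈ 6.27 × 10^0.622 ≈ 26.26 kt.
V₂: ΔP = 29, V ≈ 6.27 × 29^0.622 ≈ 50.92 kt.
ΔV over 12 h = 24.66 kt → 24 h equivalent = 24.66 × 24/12 ≈ 49.32 kt.
49 kt ≥ 30 kt ⇒ rapid intensification.

49 kt, yes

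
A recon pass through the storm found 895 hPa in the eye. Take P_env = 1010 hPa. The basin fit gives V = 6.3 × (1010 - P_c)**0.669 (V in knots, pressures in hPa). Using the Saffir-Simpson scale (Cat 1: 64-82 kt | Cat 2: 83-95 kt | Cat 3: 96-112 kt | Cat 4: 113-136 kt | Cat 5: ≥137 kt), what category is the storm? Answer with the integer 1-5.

5

ΔP = 1010 − 895 = 115 hPa.
V ≈ 6.3 × 115^0.669 = 6.3 × 23.91 ≈ 151 kt.
151 kt falls in the Category 5 band.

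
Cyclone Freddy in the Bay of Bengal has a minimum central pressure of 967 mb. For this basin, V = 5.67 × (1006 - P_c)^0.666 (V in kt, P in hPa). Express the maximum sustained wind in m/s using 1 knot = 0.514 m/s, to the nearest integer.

33 m/s

ΔP = 1006 − 967 = 39 mb.
V ≈ 5.67 × 39^0.666 = 5.67 × 11.472 ≈ 65.048 kt.
65.048 × 0.514 ≈ 33.43 m/s → 33 m/s.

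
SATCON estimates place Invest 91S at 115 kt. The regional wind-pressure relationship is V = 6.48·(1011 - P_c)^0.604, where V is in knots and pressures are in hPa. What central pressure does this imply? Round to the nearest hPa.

894 hPa

ΔP = (V / 6.48)^(1/0.604) = (115/6.48)^1.656.
115/6.48 = 17.747; 17.747^1.656 ≈ 116.97 hPa.
P_c = 1011 − 116.97 = 894.03 ≈ 894 hPa.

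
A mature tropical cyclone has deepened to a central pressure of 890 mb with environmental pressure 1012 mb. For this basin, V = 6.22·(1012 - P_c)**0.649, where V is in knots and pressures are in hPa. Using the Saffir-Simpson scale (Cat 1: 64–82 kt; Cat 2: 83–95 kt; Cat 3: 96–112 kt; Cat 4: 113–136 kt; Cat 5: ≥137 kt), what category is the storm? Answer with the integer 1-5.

5

ΔP = 1012 − 890 = 122 mb.
V ≈ 6.22 × 122^0.649 = 6.22 × 22.60 ≈ 141 kt.
141 kt falls in the Category 5 band.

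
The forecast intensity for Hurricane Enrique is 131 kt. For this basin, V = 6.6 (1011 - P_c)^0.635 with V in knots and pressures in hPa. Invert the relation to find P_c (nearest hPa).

ΔP = (V / 6.6)^(1/0.635) = (131/6.6)^1.575.
131/6.6 = 19.848; 19.848^1.575 ≈ 110.58 hPa.
P_c = 1011 − 110.58 = 900.42 ≈ 900 hPa.

900 hPa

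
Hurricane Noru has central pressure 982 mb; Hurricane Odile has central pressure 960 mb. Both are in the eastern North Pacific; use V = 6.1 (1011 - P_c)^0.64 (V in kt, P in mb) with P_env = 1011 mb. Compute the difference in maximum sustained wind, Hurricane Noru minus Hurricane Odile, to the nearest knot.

-23 kt

Hurricane Noru: ΔP = 29; V ≈ 6.1 × 29^0.64 ≈ 52.63 kt.
Hurricane Odile: ΔP = 51; V ≈ 6.1 × 51^0.64 ≈ 75.54 kt.
Difference ≈ 52.63 − 75.54 = -22.91 → -23 kt.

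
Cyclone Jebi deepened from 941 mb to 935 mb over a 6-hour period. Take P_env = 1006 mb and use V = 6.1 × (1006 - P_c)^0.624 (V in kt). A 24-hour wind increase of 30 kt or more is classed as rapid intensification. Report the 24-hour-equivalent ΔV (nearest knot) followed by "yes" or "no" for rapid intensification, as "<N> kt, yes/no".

19 kt, no

V₁: ΔP = 65, V ≈ 6.1 × 65^0.624 ≈ 82.53 kt.
V₂: ΔP = 71, V ≈ 6.1 × 71^0.624 ≈ 87.20 kt.
ΔV over 6 h = 4.67 kt → 24 h equivalent = 4.67 × 24/6 ≈ 18.68 kt.
19 kt < 30 kt ⇒ not rapid intensification.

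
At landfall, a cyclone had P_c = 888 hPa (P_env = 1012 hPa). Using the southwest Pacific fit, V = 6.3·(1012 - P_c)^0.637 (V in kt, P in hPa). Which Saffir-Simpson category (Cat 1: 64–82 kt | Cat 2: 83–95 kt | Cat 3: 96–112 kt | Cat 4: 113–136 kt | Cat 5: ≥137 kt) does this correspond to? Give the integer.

ΔP = 1012 − 888 = 124 hPa.
V ≈ 6.3 × 124^0.637 = 6.3 × 21.55 ≈ 136 kt.
136 kt falls in the Category 4 band.

4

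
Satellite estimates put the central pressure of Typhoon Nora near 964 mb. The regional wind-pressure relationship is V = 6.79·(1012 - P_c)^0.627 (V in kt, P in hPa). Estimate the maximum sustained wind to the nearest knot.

ΔP = 1012 − 964 = 48 mb.
48^0.627 ≈ 11.328.
V ≈ 6.79 × 11.328 ≈ 76.9 kt.

77 kt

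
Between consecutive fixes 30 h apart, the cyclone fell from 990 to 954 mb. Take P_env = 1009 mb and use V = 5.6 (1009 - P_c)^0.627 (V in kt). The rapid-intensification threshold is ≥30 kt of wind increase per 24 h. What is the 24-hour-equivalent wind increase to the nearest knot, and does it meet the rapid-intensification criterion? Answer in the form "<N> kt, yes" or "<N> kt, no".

27 kt, no

V₁: ΔP = 19, V ≈ 5.6 × 19^0.627 ≈ 35.48 kt.
V₂: ΔP = 55, V ≈ 5.6 × 55^0.627 ≈ 69.09 kt.
ΔV over 30 h = 33.61 kt → 24 h equivalent = 33.61 × 24/30 ≈ 26.89 kt.
27 kt < 30 kt ⇒ not rapid intensification.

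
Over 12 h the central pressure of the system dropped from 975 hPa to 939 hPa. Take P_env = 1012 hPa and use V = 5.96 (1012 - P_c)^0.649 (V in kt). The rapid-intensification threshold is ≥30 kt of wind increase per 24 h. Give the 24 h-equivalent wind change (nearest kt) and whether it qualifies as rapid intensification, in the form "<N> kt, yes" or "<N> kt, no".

V₁: ΔP = 37, V ≈ 5.96 × 37^0.649 ≈ 62.09 kt.
V₂: ΔP = 73, V ≈ 5.96 × 73^0.649 ≈ 96.50 kt.
ΔV over 12 h = 34.41 kt → 24 h equivalent = 34.41 × 24/12 ≈ 68.82 kt.
69 kt ≥ 30 kt ⇒ rapid intensification.

69 kt, yes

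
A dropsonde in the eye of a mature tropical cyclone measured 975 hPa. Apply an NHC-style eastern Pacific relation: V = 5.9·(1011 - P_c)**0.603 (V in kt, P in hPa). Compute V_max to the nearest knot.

51 kt

ΔP = 1011 − 975 = 36 hPa.
36^0.603 ≈ 8.679.
V ≈ 5.9 × 8.679 ≈ 51.2 kt.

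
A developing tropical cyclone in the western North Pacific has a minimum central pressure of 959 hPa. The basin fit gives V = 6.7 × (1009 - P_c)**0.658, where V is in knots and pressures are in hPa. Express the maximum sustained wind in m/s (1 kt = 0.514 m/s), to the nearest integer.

ΔP = 1009 − 959 = 50 hPa.
V ≈ 6.7 × 50^0.658 = 6.7 × 13.120 ≈ 87.902 kt.
87.902 × 0.514 ≈ 45.18 m/s → 45 m/s.

45 m/s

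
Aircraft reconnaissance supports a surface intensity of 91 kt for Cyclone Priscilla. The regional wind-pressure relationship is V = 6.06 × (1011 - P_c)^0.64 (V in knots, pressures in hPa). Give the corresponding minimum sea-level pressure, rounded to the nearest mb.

942 mb

ΔP = (V / 6.06)^(1/0.64) = (91/6.06)^1.562.
91/6.06 = 15.017; 15.017^1.562 ≈ 68.93 mb.
P_c = 1011 − 68.93 = 942.07 ≈ 942 mb.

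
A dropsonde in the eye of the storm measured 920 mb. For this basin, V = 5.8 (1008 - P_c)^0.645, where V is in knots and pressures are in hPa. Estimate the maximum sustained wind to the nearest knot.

ΔP = 1008 − 920 = 88 mb.
88^0.645 ≈ 17.955.
V ≈ 5.8 × 17.955 ≈ 104.1 kt.

104 kt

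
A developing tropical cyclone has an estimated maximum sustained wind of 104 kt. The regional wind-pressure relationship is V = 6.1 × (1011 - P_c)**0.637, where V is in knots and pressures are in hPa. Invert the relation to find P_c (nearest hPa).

ΔP = (V / 6.1)^(1/0.637) = (104/6.1)^1.570.
104/6.1 = 17.049; 17.049^1.570 ≈ 85.82 hPa.
P_c = 1011 − 85.82 = 925.18 ≈ 925 hPa.

925 hPa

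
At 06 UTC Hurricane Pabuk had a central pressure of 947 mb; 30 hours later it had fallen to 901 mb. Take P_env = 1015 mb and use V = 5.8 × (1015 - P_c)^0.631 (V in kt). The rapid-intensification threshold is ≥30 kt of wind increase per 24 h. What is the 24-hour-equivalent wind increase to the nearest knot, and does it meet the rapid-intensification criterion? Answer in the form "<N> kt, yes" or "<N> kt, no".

26 kt, no

V₁: ΔP = 68, V ≈ 5.8 × 68^0.631 ≈ 83.13 kt.
V₂: ΔP = 114, V ≈ 5.8 × 114^0.631 ≈ 115.17 kt.
ΔV over 30 h = 32.04 kt → 24 h equivalent = 32.04 × 24/30 ≈ 25.63 kt.
26 kt < 30 kt ⇒ not rapid intensification.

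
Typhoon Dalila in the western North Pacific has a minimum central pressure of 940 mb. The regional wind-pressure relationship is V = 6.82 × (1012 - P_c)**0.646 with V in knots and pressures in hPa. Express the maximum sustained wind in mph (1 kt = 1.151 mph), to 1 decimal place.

124.4 mph

ΔP = 1012 − 940 = 72 mb.
V ≈ 6.82 × 72^0.646 = 6.82 × 15.843 ≈ 108.049 kt.
108.049 × 1.151 ≈ 124.36 mph → 124.4 mph.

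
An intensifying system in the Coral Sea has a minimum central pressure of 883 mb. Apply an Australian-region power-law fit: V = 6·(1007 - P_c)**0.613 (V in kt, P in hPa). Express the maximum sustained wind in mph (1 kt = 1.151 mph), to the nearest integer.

133 mph

ΔP = 1007 − 883 = 124 mb.
V ≈ 6 × 124^0.613 = 6 × 19.199 ≈ 115.191 kt.
115.191 × 1.151 ≈ 132.58 mph → 133 mph.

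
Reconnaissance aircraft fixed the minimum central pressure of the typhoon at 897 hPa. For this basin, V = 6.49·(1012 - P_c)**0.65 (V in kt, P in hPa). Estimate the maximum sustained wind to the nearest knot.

ΔP = 1012 − 897 = 115 hPa.
115^0.65 ≈ 21.850.
V ≈ 6.49 × 21.850 ≈ 141.8 kt.

142 kt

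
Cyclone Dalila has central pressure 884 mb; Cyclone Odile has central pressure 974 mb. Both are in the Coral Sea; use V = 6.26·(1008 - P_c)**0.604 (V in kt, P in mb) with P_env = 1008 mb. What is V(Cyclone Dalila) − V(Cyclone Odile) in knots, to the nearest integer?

Cyclone Dalila: ΔP = 124; V ≈ 6.26 × 124^0.604 ≈ 115.08 kt.
Cyclone Odile: ΔP = 34; V ≈ 6.26 × 34^0.604 ≈ 52.67 kt.
Difference ≈ 115.08 − 52.67 = 62.41 → 62 kt.

62 kt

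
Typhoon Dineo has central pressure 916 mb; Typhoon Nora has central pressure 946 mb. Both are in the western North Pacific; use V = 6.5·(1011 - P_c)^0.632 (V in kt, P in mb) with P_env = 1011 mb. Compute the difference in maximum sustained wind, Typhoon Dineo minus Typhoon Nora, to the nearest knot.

25 kt

Typhoon Dineo: ΔP = 95; V ≈ 6.5 × 95^0.632 ≈ 115.57 kt.
Typhoon Nora: ΔP = 65; V ≈ 6.5 × 65^0.632 ≈ 90.92 kt.
Difference ≈ 115.57 − 90.92 = 24.65 → 25 kt.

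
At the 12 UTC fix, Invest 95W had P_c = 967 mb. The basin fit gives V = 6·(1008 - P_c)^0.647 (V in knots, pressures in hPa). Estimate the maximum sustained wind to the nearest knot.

ΔP = 1008 − 967 = 41 mb.
41^0.647 ≈ 11.053.
V ≈ 6 × 11.053 ≈ 66.3 kt.

66 kt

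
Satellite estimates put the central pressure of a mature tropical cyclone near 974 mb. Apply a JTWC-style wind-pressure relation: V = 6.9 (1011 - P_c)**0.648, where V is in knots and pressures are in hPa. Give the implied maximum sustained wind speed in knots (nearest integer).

ΔP = 1011 − 974 = 37 mb.
37^0.648 ≈ 10.380.
V ≈ 6.9 × 10.380 ≈ 71.6 kt.

72 kt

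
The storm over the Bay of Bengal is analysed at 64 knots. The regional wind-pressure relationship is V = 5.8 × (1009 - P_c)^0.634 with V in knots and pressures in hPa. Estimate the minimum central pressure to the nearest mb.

965 mb

ΔP = (V / 5.8)^(1/0.634) = (64/5.8)^1.577.
64/5.8 = 11.034; 11.034^1.577 ≈ 44.13 mb.
P_c = 1009 − 44.13 = 964.87 ≈ 965 mb.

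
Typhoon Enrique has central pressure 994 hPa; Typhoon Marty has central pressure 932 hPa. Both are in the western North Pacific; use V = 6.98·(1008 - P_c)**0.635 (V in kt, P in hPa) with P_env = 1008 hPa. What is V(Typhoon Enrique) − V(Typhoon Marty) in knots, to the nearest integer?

-72 kt

Typhoon Enrique: ΔP = 14; V ≈ 6.98 × 14^0.635 ≈ 37.29 kt.
Typhoon Marty: ΔP = 76; V ≈ 6.98 × 76^0.635 ≈ 109.19 kt.
Difference ≈ 37.29 − 109.19 = -71.90 → -72 kt.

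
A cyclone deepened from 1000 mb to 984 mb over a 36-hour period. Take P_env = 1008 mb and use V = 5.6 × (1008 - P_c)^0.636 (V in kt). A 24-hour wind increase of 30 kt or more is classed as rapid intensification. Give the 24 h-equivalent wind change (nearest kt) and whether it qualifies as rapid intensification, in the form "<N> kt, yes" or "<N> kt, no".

14 kt, no

V₁: ΔP = 8, V ≈ 5.6 × 8^0.636 ≈ 21.02 kt.
V₂: ΔP = 24, V ≈ 5.6 × 24^0.636 ≈ 42.27 kt.
ΔV over 36 h = 21.25 kt → 24 h equivalent = 21.25 × 24/36 ≈ 14.17 kt.
14 kt < 30 kt ⇒ not rapid intensification.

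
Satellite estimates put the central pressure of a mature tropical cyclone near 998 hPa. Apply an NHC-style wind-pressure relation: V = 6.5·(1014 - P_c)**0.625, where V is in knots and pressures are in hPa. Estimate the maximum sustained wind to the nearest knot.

37 kt

ΔP = 1014 − 998 = 16 hPa.
16^0.625 ≈ 5.657.
V ≈ 6.5 × 5.657 ≈ 36.8 kt.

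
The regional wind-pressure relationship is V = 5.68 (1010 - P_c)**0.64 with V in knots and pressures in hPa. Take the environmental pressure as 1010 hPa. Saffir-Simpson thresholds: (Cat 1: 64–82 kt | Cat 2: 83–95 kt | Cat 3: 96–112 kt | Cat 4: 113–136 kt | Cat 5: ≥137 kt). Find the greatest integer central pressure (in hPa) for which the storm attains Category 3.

927 hPa

Category 3 begins at V = 96 kt.
Required ΔP = (96/5.68)^(1/0.64) = 16.901^1.562 ≈ 82.91 hPa.
P_c ≤ 1010 − 82.91 = 927.09, so the highest integer P_c is 927 hPa.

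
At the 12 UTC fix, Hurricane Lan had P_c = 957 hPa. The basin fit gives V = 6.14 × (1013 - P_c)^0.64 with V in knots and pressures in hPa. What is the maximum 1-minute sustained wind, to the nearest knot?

ΔP = 1013 − 957 = 56 hPa.
56^0.64 ≈ 13.147.
V ≈ 6.14 × 13.147 ≈ 80.7 kt.

81 kt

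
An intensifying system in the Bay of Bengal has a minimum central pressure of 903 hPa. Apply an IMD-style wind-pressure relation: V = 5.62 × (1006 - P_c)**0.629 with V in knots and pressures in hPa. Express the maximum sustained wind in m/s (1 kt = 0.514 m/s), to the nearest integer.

53 m/s

ΔP = 1006 − 903 = 103 hPa.
V ≈ 5.62 × 103^0.629 = 5.62 × 18.453 ≈ 103.708 kt.
103.708 × 0.514 ≈ 53.31 m/s → 53 m/s.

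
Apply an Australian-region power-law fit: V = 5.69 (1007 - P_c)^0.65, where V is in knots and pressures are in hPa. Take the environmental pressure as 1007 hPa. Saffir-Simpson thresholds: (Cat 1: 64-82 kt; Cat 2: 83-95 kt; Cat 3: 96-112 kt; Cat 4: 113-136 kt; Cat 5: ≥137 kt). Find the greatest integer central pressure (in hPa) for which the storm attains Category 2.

945 hPa

Category 2 begins at V = 83 kt.
Required ΔP = (83/5.69)^(1/0.65) = 14.587^1.538 ≈ 61.76 hPa.
P_c ≤ 1007 − 61.76 = 945.24, so the highest integer P_c is 945 hPa.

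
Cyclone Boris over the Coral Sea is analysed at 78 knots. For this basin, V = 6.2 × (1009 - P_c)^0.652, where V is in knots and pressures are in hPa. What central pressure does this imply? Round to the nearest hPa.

960 hPa

ΔP = (V / 6.2)^(1/0.652) = (78/6.2)^1.534.
78/6.2 = 12.581; 12.581^1.534 ≈ 48.60 hPa.
P_c = 1009 − 48.60 = 960.40 ≈ 960 hPa.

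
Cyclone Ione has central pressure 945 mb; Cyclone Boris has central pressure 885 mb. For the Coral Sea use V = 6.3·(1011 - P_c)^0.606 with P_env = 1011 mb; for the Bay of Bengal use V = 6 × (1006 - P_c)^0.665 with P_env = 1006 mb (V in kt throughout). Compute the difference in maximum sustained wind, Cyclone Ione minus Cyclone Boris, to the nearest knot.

Cyclone Ione: ΔP = 66; V ≈ 6.3 × 66^0.606 ≈ 79.80 kt.
Cyclone Boris: ΔP = 121; V ≈ 6 × 121^0.665 ≈ 145.61 kt.
Difference ≈ 79.80 − 145.61 = -65.81 → -66 kt.

-66 kt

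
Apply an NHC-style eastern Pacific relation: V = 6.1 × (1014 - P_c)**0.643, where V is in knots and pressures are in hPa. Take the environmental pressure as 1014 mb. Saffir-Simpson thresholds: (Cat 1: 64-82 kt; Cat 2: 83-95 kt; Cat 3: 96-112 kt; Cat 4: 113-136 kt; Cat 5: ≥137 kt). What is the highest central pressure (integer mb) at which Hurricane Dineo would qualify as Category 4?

920 mb

Category 4 begins at V = 113 kt.
Required ΔP = (113/6.1)^(1/0.643) = 18.525^1.555 ≈ 93.67 mb.
P_c ≤ 1014 − 93.67 = 920.33, so the highest integer P_c is 920 mb.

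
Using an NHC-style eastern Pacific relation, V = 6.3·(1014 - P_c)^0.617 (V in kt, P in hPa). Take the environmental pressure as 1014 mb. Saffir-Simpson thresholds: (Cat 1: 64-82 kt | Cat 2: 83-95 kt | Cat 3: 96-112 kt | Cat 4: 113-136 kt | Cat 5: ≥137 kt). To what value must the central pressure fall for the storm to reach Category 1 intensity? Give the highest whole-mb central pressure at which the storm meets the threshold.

971 mb

Category 1 begins at V = 64 kt.
Required ΔP = (64/6.3)^(1/0.617) = 10.159^1.621 ≈ 42.84 mb.
P_c ≤ 1014 − 42.84 = 971.16, so the highest integer P_c is 971 mb.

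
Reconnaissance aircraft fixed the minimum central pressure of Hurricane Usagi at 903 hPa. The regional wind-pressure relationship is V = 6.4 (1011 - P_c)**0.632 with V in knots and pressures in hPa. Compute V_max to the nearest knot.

ΔP = 1011 − 903 = 108 hPa.
108^0.632 ≈ 19.281.
V ≈ 6.4 × 19.281 ≈ 123.4 kt.

123 kt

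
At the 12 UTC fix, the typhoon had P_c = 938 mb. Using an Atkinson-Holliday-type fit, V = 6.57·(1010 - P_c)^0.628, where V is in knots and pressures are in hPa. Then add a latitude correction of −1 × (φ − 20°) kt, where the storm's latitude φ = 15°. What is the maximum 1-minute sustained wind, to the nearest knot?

ΔP = 1010 − 938 = 72 mb.
72^0.628 ≈ 14.669.
V ≈ 6.57 × 14.669 ≈ 96.4 kt.
Latitude correction: −1 × (15 − 20) = 5 kt.
Corrected V ≈ 101.4 kt → 101 kt.

101 kt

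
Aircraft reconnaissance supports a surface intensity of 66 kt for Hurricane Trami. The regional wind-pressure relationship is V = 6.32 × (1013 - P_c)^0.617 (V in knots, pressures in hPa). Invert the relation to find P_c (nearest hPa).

968 hPa

ΔP = (V / 6.32)^(1/0.617) = (66/6.32)^1.621.
66/6.32 = 10.443; 10.443^1.621 ≈ 44.80 hPa.
P_c = 1013 − 44.80 = 968.20 ≈ 968 hPa.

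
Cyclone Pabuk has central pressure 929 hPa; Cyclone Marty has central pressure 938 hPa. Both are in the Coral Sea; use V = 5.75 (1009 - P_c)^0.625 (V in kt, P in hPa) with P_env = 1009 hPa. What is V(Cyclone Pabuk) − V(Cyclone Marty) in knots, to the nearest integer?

6 kt

Cyclone Pabuk: ΔP = 80; V ≈ 5.75 × 80^0.625 ≈ 88.94 kt.
Cyclone Marty: ΔP = 71; V ≈ 5.75 × 71^0.625 ≈ 82.55 kt.
Difference ≈ 88.94 − 82.55 = 6.39 → 6 kt.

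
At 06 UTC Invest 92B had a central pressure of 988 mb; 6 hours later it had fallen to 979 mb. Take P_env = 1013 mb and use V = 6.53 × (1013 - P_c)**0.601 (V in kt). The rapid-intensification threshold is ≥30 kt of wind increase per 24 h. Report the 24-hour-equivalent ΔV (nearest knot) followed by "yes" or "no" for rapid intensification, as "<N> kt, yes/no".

V₁: ΔP = 25, V ≈ 6.53 × 25^0.601 ≈ 45.19 kt.
V₂: ΔP = 34, V ≈ 6.53 × 34^0.601 ≈ 54.37 kt.
ΔV over 6 h = 9.18 kt → 24 h equivalent = 9.18 × 24/6 ≈ 36.72 kt.
37 kt ≥ 30 kt ⇒ rapid intensification.

37 kt, yes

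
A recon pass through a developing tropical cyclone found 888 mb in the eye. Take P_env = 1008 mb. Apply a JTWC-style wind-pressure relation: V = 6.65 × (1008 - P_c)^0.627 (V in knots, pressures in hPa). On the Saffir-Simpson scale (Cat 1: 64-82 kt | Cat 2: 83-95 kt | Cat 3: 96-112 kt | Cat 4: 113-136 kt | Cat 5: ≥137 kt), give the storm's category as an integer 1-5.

4

ΔP = 1008 − 888 = 120 mb.
V ≈ 6.65 × 120^0.627 = 6.65 × 20.12 ≈ 134 kt.
134 kt falls in the Category 4 band.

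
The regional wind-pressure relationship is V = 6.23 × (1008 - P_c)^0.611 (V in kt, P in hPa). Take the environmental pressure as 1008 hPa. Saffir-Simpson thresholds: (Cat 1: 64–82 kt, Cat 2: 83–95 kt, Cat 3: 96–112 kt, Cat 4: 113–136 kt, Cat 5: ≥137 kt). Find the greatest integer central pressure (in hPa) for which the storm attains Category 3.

920 hPa

Category 3 begins at V = 96 kt.
Required ΔP = (96/6.23)^(1/0.611) = 15.409^1.637 ≈ 87.90 hPa.
P_c ≤ 1008 − 87.90 = 920.10, so the highest integer P_c is 920 hPa.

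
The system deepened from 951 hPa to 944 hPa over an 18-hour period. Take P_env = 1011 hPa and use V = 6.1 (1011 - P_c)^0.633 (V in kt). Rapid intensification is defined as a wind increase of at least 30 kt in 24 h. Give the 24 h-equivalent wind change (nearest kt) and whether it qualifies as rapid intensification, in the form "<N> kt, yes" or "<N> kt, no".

V₁: ΔP = 60, V ≈ 6.1 × 60^0.633 ≈ 81.45 kt.
V₂: ΔP = 67, V ≈ 6.1 × 67^0.633 ≈ 87.34 kt.
ΔV over 18 h = 5.89 kt → 24 h equivalent = 5.89 × 24/18 ≈ 7.85 kt.
8 kt < 30 kt ⇒ not rapid intensification.

8 kt, no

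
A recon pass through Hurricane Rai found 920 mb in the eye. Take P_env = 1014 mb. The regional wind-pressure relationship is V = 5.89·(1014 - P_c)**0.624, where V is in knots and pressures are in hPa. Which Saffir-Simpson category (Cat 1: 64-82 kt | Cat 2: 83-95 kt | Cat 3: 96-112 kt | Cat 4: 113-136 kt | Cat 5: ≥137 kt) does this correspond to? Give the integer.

3

ΔP = 1014 − 920 = 94 mb.
V ≈ 5.89 × 94^0.624 = 5.89 × 17.03 ≈ 100 kt.
100 kt falls in the Category 3 band.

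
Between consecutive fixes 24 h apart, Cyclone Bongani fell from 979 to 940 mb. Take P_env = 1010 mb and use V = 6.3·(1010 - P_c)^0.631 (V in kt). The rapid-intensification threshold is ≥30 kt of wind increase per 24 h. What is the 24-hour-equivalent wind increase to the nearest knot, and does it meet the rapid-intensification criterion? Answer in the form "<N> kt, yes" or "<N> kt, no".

V₁: ΔP = 31, V ≈ 6.3 × 31^0.631 ≈ 55.00 kt.
V₂: ΔP = 70, V ≈ 6.3 × 70^0.631 ≈ 91.96 kt.
ΔV over 24 h = 36.96 kt → 24 h equivalent = 36.96 × 24/24 ≈ 36.96 kt.
37 kt ≥ 30 kt ⇒ rapid intensification.

37 kt, yes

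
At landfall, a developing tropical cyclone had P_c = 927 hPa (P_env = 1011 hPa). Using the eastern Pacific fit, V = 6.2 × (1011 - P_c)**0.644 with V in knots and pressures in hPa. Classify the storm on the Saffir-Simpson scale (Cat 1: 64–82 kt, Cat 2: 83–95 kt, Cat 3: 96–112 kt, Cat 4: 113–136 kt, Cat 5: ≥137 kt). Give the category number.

3

ΔP = 1011 − 927 = 84 hPa.
V ≈ 6.2 × 84^0.644 = 6.2 × 17.35 ≈ 108 kt.
108 kt falls in the Category 3 band.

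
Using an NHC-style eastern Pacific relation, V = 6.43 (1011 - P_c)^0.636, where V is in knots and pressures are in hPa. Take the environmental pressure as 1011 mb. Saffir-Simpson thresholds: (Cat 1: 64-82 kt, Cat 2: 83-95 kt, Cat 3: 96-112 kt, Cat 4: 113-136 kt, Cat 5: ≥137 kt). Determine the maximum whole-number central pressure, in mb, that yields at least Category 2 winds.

955 mb

Category 2 begins at V = 83 kt.
Required ΔP = (83/6.43)^(1/0.636) = 12.908^1.572 ≈ 55.80 mb.
P_c ≤ 1011 − 55.80 = 955.20, so the highest integer P_c is 955 mb.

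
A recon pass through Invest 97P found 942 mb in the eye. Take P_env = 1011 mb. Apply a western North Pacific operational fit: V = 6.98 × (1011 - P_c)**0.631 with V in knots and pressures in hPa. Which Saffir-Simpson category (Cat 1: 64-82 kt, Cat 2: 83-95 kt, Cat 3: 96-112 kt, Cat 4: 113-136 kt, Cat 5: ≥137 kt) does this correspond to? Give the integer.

3

ΔP = 1011 − 942 = 69 mb.
V ≈ 6.98 × 69^0.631 = 6.98 × 14.46 ≈ 101 kt.
101 kt falls in the Category 3 band.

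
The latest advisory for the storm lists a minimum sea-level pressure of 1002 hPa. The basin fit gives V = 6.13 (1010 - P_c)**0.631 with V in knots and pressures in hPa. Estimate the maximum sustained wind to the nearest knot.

23 kt

ΔP = 1010 − 1002 = 8 hPa.
8^0.631 ≈ 3.714.
V ≈ 6.13 × 3.714 ≈ 22.8 kt.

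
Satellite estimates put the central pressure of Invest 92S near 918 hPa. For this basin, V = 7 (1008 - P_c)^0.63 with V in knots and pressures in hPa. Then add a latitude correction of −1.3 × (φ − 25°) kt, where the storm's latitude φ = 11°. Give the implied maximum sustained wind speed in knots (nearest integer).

137 kt

ΔP = 1008 − 918 = 90 hPa.
90^0.63 ≈ 17.028.
V ≈ 7 × 17.028 ≈ 119.2 kt.
Latitude correction: −1.3 × (11 − 25) = 18.2 kt.
Corrected V ≈ 137.4 kt → 137 kt.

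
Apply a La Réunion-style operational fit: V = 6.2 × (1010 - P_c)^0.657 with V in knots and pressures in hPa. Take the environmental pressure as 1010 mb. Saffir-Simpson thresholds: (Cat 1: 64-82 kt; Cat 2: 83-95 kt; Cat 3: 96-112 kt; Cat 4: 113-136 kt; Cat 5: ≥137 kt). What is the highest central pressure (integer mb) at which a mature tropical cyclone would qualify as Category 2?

958 mb

Category 2 begins at V = 83 kt.
Required ΔP = (83/6.2)^(1/0.657) = 13.387^1.522 ≈ 51.87 mb.
P_c ≤ 1010 − 51.87 = 958.13, so the highest integer P_c is 958 mb.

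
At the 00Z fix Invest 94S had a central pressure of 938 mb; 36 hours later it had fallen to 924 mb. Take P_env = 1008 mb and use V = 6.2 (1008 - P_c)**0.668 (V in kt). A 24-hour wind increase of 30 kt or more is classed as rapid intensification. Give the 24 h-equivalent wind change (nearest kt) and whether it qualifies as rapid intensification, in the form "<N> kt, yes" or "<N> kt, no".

9 kt, no

V₁: ΔP = 70, V ≈ 6.2 × 70^0.668 ≈ 105.91 kt.
V₂: ΔP = 84, V ≈ 6.2 × 84^0.668 ≈ 119.62 kt.
ΔV over 36 h = 13.71 kt → 24 h equivalent = 13.71 × 24/36 ≈ 9.14 kt.
9 kt < 30 kt ⇒ not rapid intensification.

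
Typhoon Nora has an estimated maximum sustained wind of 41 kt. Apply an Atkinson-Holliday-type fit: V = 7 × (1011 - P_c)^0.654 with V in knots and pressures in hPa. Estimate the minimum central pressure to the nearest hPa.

996 hPa

ΔP = (V / 7)^(1/0.654) = (41/7)^1.529.
41/7 = 5.857; 5.857^1.529 ≈ 14.92 hPa.
P_c = 1011 − 14.92 = 996.08 ≈ 996 hPa.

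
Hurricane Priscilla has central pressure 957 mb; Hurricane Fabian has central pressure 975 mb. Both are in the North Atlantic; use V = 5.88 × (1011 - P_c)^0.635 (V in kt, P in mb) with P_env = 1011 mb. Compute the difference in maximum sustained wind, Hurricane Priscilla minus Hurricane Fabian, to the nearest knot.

17 kt

Hurricane Priscilla: ΔP = 54; V ≈ 5.88 × 54^0.635 ≈ 74.04 kt.
Hurricane Fabian: ΔP = 36; V ≈ 5.88 × 36^0.635 ≈ 57.23 kt.
Difference ≈ 74.04 − 57.23 = 16.81 → 17 kt.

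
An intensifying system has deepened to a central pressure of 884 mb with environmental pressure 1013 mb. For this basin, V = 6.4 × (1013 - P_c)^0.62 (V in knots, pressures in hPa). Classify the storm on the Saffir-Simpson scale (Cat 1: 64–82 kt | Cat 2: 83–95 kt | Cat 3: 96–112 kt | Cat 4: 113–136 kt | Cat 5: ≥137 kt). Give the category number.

4

ΔP = 1013 − 884 = 129 mb.
V ≈ 6.4 × 129^0.62 = 6.4 × 20.35 ≈ 130 kt.
130 kt falls in the Category 4 band.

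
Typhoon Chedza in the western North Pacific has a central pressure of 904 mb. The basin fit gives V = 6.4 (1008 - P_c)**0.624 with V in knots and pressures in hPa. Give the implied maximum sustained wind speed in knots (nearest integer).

116 kt

ΔP = 1008 − 904 = 104 mb.
104^0.624 ≈ 18.140.
V ≈ 6.4 × 18.140 ≈ 116.1 kt.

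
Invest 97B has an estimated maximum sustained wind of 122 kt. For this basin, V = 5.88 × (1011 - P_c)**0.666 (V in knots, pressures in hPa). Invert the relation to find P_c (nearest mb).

ΔP = (V / 5.88)^(1/0.666) = (122/5.88)^1.502.
122/5.88 = 20.748; 20.748^1.502 ≈ 94.94 mb.
P_c = 1011 − 94.94 = 916.06 ≈ 916 mb.

916 mb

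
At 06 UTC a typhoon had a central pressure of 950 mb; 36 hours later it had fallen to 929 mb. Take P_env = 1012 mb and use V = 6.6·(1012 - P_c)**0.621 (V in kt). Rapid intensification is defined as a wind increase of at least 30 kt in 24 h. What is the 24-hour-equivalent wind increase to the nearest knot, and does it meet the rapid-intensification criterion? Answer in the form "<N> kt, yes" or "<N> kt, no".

V₁: ΔP = 62, V ≈ 6.6 × 62^0.621 ≈ 85.63 kt.
V₂: ΔP = 83, V ≈ 6.6 × 83^0.621 ≈ 102.63 kt.
ΔV over 36 h = 17.00 kt → 24 h equivalent = 17.00 × 24/36 ≈ 11.33 kt.
11 kt < 30 kt ⇒ not rapid intensification.

11 kt, no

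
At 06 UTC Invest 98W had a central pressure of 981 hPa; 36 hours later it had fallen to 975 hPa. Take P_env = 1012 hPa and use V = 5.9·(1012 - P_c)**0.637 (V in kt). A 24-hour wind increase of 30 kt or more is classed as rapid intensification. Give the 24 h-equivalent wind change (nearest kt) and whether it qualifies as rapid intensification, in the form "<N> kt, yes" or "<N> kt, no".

V₁: ΔP = 31, V ≈ 5.9 × 31^0.637 ≈ 52.58 kt.
V₂: ΔP = 37, V ≈ 5.9 × 37^0.637 ≈ 58.86 kt.
ΔV over 36 h = 6.28 kt → 24 h equivalent = 6.28 × 24/36 ≈ 4.19 kt.
4 kt < 30 kt ⇒ not rapid intensification.

4 kt, no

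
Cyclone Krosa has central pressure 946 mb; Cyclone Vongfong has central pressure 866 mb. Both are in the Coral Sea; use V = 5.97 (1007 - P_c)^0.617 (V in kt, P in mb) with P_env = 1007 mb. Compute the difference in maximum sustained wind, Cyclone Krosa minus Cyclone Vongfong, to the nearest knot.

Cyclone Krosa: ΔP = 61; V ≈ 5.97 × 61^0.617 ≈ 75.43 kt.
Cyclone Vongfong: ΔP = 141; V ≈ 5.97 × 141^0.617 ≈ 126.49 kt.
Difference ≈ 75.43 − 126.49 = -51.06 → -51 kt.

-51 kt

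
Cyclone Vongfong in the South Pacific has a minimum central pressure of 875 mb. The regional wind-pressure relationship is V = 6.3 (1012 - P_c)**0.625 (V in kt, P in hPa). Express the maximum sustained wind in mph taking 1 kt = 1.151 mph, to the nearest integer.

ΔP = 1012 − 875 = 137 mb.
V ≈ 6.3 × 137^0.625 = 6.3 × 21.650 ≈ 136.393 kt.
136.393 × 1.151 ≈ 156.99 mph → 157 mph.

157 mph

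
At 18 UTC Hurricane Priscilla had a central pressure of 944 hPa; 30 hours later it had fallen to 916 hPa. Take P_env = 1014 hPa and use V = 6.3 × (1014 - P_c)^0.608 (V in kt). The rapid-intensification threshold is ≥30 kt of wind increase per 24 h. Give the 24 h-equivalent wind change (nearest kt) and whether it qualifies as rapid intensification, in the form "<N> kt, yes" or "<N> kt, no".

15 kt, no

V₁: ΔP = 70, V ≈ 6.3 × 70^0.608 ≈ 83.40 kt.
V₂: ΔP = 98, V ≈ 6.3 × 98^0.608 ≈ 102.33 kt.
ΔV over 30 h = 18.93 kt → 24 h equivalent = 18.93 × 24/30 ≈ 15.14 kt.
15 kt < 30 kt ⇒ not rapid intensification.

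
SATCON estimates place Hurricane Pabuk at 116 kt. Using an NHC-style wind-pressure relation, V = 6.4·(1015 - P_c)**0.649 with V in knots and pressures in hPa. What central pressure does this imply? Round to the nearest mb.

ΔP = (V / 6.4)^(1/0.649) = (116/6.4)^1.541.
116/6.4 = 18.125; 18.125^1.541 ≈ 86.86 mb.
P_c = 1015 − 86.86 = 928.14 ≈ 928 mb.

928 mb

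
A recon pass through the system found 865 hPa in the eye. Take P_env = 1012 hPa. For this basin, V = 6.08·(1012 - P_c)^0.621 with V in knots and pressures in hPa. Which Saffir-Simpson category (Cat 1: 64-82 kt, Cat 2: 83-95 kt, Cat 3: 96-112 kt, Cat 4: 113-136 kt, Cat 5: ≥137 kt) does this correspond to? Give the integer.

ΔP = 1012 − 865 = 147 hPa.
V ≈ 6.08 × 147^0.621 = 6.08 × 22.18 ≈ 135 kt.
135 kt falls in the Category 4 band.

4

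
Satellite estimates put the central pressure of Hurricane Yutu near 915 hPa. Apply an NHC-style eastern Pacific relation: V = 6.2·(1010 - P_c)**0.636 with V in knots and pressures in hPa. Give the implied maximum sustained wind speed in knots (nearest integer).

ΔP = 1010 − 915 = 95 hPa.
95^0.636 ≈ 18.106.
V ≈ 6.2 × 18.106 ≈ 112.3 kt.

112 kt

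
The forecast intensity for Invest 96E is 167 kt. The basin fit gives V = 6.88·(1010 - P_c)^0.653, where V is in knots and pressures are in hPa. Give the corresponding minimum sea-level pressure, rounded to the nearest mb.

878 mb

ΔP = (V / 6.88)^(1/0.653) = (167/6.88)^1.531.
167/6.88 = 24.273; 24.273^1.531 ≈ 132.18 mb.
P_c = 1010 − 132.18 = 877.82 ≈ 878 mb.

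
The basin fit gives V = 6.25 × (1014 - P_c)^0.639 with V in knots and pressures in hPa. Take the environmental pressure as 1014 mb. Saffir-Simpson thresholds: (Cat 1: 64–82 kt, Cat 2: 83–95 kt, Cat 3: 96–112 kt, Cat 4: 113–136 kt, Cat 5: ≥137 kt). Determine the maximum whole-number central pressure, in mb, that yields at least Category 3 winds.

Category 3 begins at V = 96 kt.
Required ΔP = (96/6.25)^(1/0.639) = 15.360^1.565 ≈ 71.88 mb.
P_c ≤ 1014 − 71.88 = 942.12, so the highest integer P_c is 942 mb.

942 mb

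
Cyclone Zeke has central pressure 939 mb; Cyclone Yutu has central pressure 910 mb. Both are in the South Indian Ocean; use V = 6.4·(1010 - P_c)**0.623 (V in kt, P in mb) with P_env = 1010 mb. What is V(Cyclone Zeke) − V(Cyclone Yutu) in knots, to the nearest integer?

Cyclone Zeke: ΔP = 71; V ≈ 6.4 × 71^0.623 ≈ 91.10 kt.
Cyclone Yutu: ΔP = 100; V ≈ 6.4 × 100^0.623 ≈ 112.77 kt.
Difference ≈ 91.10 − 112.77 = -21.67 → -22 kt.

-22 kt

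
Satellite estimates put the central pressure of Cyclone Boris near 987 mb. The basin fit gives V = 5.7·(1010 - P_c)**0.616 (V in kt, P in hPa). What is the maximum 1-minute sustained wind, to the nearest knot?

39 kt

ΔP = 1010 − 987 = 23 mb.
23^0.616 ≈ 6.900.
V ≈ 5.7 × 6.900 ≈ 39.3 kt.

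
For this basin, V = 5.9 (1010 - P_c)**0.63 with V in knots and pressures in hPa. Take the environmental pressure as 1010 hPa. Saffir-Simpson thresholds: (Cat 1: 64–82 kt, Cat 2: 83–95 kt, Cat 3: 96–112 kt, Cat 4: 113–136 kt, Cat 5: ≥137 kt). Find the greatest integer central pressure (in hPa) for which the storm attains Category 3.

Category 3 begins at V = 96 kt.
Required ΔP = (96/5.9)^(1/0.63) = 16.271^1.587 ≈ 83.73 hPa.
P_c ≤ 1010 − 83.73 = 926.27, so the highest integer P_c is 926 hPa.

926 hPa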